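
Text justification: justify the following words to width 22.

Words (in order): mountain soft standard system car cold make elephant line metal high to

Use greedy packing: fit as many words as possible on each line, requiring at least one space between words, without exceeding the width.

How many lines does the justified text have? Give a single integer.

Line 1: ['mountain', 'soft', 'standard'] (min_width=22, slack=0)
Line 2: ['system', 'car', 'cold', 'make'] (min_width=20, slack=2)
Line 3: ['elephant', 'line', 'metal'] (min_width=19, slack=3)
Line 4: ['high', 'to'] (min_width=7, slack=15)
Total lines: 4

Answer: 4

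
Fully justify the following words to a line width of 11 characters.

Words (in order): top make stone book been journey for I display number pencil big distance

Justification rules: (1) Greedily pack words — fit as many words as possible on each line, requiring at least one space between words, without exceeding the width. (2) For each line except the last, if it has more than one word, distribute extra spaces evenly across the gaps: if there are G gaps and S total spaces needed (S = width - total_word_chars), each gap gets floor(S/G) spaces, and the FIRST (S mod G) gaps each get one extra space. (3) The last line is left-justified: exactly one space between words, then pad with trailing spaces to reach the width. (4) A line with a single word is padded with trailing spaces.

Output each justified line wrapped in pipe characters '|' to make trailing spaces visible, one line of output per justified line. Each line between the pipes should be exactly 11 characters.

Line 1: ['top', 'make'] (min_width=8, slack=3)
Line 2: ['stone', 'book'] (min_width=10, slack=1)
Line 3: ['been'] (min_width=4, slack=7)
Line 4: ['journey', 'for'] (min_width=11, slack=0)
Line 5: ['I', 'display'] (min_width=9, slack=2)
Line 6: ['number'] (min_width=6, slack=5)
Line 7: ['pencil', 'big'] (min_width=10, slack=1)
Line 8: ['distance'] (min_width=8, slack=3)

Answer: |top    make|
|stone  book|
|been       |
|journey for|
|I   display|
|number     |
|pencil  big|
|distance   |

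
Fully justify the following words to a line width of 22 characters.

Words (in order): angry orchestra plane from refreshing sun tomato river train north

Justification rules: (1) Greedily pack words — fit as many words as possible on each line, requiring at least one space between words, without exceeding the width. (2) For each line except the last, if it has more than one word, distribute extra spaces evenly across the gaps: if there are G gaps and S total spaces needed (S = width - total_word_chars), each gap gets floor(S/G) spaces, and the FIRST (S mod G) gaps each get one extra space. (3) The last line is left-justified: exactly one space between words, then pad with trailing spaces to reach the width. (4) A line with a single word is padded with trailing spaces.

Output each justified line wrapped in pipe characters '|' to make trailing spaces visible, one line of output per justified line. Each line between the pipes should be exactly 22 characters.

Line 1: ['angry', 'orchestra', 'plane'] (min_width=21, slack=1)
Line 2: ['from', 'refreshing', 'sun'] (min_width=19, slack=3)
Line 3: ['tomato', 'river', 'train'] (min_width=18, slack=4)
Line 4: ['north'] (min_width=5, slack=17)

Answer: |angry  orchestra plane|
|from   refreshing  sun|
|tomato   river   train|
|north                 |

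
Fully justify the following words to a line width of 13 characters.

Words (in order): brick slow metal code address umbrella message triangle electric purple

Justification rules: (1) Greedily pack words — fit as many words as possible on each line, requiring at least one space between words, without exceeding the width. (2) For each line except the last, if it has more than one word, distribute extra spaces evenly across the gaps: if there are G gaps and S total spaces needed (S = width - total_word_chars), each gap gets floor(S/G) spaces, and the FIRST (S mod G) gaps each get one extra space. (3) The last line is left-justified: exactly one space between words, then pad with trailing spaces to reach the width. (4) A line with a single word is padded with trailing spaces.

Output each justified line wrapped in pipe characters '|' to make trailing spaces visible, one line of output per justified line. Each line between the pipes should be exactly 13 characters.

Answer: |brick    slow|
|metal    code|
|address      |
|umbrella     |
|message      |
|triangle     |
|electric     |
|purple       |

Derivation:
Line 1: ['brick', 'slow'] (min_width=10, slack=3)
Line 2: ['metal', 'code'] (min_width=10, slack=3)
Line 3: ['address'] (min_width=7, slack=6)
Line 4: ['umbrella'] (min_width=8, slack=5)
Line 5: ['message'] (min_width=7, slack=6)
Line 6: ['triangle'] (min_width=8, slack=5)
Line 7: ['electric'] (min_width=8, slack=5)
Line 8: ['purple'] (min_width=6, slack=7)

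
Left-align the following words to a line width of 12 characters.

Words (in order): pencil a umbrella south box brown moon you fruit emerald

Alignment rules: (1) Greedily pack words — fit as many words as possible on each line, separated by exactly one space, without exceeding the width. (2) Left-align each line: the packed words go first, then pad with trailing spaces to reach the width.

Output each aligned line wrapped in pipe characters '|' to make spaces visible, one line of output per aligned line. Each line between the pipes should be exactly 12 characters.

Answer: |pencil a    |
|umbrella    |
|south box   |
|brown moon  |
|you fruit   |
|emerald     |

Derivation:
Line 1: ['pencil', 'a'] (min_width=8, slack=4)
Line 2: ['umbrella'] (min_width=8, slack=4)
Line 3: ['south', 'box'] (min_width=9, slack=3)
Line 4: ['brown', 'moon'] (min_width=10, slack=2)
Line 5: ['you', 'fruit'] (min_width=9, slack=3)
Line 6: ['emerald'] (min_width=7, slack=5)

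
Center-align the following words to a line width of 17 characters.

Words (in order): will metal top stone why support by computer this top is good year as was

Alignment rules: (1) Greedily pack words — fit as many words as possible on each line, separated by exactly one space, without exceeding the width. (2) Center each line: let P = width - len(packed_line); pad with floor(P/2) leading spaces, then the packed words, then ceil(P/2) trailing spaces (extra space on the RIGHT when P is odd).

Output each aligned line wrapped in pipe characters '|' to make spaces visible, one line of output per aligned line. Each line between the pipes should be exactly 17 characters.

Answer: | will metal top  |
|stone why support|
|by computer this |
|top is good year |
|     as was      |

Derivation:
Line 1: ['will', 'metal', 'top'] (min_width=14, slack=3)
Line 2: ['stone', 'why', 'support'] (min_width=17, slack=0)
Line 3: ['by', 'computer', 'this'] (min_width=16, slack=1)
Line 4: ['top', 'is', 'good', 'year'] (min_width=16, slack=1)
Line 5: ['as', 'was'] (min_width=6, slack=11)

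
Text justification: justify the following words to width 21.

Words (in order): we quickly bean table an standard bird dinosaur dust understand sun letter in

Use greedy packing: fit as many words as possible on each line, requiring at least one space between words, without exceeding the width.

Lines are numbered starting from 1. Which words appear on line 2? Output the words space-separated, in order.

Answer: an standard bird

Derivation:
Line 1: ['we', 'quickly', 'bean', 'table'] (min_width=21, slack=0)
Line 2: ['an', 'standard', 'bird'] (min_width=16, slack=5)
Line 3: ['dinosaur', 'dust'] (min_width=13, slack=8)
Line 4: ['understand', 'sun', 'letter'] (min_width=21, slack=0)
Line 5: ['in'] (min_width=2, slack=19)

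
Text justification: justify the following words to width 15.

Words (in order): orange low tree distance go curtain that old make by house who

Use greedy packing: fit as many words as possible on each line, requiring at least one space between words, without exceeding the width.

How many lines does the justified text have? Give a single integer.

Line 1: ['orange', 'low', 'tree'] (min_width=15, slack=0)
Line 2: ['distance', 'go'] (min_width=11, slack=4)
Line 3: ['curtain', 'that'] (min_width=12, slack=3)
Line 4: ['old', 'make', 'by'] (min_width=11, slack=4)
Line 5: ['house', 'who'] (min_width=9, slack=6)
Total lines: 5

Answer: 5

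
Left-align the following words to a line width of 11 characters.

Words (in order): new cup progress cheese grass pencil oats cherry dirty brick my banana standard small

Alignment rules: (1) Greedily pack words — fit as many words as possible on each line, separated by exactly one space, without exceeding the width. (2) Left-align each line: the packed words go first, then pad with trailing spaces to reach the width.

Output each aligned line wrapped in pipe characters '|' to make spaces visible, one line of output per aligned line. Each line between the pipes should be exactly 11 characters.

Line 1: ['new', 'cup'] (min_width=7, slack=4)
Line 2: ['progress'] (min_width=8, slack=3)
Line 3: ['cheese'] (min_width=6, slack=5)
Line 4: ['grass'] (min_width=5, slack=6)
Line 5: ['pencil', 'oats'] (min_width=11, slack=0)
Line 6: ['cherry'] (min_width=6, slack=5)
Line 7: ['dirty', 'brick'] (min_width=11, slack=0)
Line 8: ['my', 'banana'] (min_width=9, slack=2)
Line 9: ['standard'] (min_width=8, slack=3)
Line 10: ['small'] (min_width=5, slack=6)

Answer: |new cup    |
|progress   |
|cheese     |
|grass      |
|pencil oats|
|cherry     |
|dirty brick|
|my banana  |
|standard   |
|small      |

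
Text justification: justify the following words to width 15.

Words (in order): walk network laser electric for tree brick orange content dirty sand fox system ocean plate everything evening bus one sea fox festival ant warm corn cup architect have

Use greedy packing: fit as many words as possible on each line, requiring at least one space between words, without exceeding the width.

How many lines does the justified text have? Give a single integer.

Answer: 13

Derivation:
Line 1: ['walk', 'network'] (min_width=12, slack=3)
Line 2: ['laser', 'electric'] (min_width=14, slack=1)
Line 3: ['for', 'tree', 'brick'] (min_width=14, slack=1)
Line 4: ['orange', 'content'] (min_width=14, slack=1)
Line 5: ['dirty', 'sand', 'fox'] (min_width=14, slack=1)
Line 6: ['system', 'ocean'] (min_width=12, slack=3)
Line 7: ['plate'] (min_width=5, slack=10)
Line 8: ['everything'] (min_width=10, slack=5)
Line 9: ['evening', 'bus', 'one'] (min_width=15, slack=0)
Line 10: ['sea', 'fox'] (min_width=7, slack=8)
Line 11: ['festival', 'ant'] (min_width=12, slack=3)
Line 12: ['warm', 'corn', 'cup'] (min_width=13, slack=2)
Line 13: ['architect', 'have'] (min_width=14, slack=1)
Total lines: 13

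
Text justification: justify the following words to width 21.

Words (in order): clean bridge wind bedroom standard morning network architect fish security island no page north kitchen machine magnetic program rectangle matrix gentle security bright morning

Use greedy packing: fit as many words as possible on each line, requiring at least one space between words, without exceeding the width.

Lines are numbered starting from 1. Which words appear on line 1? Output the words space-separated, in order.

Answer: clean bridge wind

Derivation:
Line 1: ['clean', 'bridge', 'wind'] (min_width=17, slack=4)
Line 2: ['bedroom', 'standard'] (min_width=16, slack=5)
Line 3: ['morning', 'network'] (min_width=15, slack=6)
Line 4: ['architect', 'fish'] (min_width=14, slack=7)
Line 5: ['security', 'island', 'no'] (min_width=18, slack=3)
Line 6: ['page', 'north', 'kitchen'] (min_width=18, slack=3)
Line 7: ['machine', 'magnetic'] (min_width=16, slack=5)
Line 8: ['program', 'rectangle'] (min_width=17, slack=4)
Line 9: ['matrix', 'gentle'] (min_width=13, slack=8)
Line 10: ['security', 'bright'] (min_width=15, slack=6)
Line 11: ['morning'] (min_width=7, slack=14)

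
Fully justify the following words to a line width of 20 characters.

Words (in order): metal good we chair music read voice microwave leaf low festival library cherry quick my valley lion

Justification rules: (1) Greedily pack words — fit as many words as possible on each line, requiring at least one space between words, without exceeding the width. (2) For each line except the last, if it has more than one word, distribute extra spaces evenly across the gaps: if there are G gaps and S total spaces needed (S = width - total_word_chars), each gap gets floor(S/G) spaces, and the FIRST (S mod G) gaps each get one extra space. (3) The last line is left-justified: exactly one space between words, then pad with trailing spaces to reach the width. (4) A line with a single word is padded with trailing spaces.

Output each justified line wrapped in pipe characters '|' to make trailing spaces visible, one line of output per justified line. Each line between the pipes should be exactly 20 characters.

Line 1: ['metal', 'good', 'we', 'chair'] (min_width=19, slack=1)
Line 2: ['music', 'read', 'voice'] (min_width=16, slack=4)
Line 3: ['microwave', 'leaf', 'low'] (min_width=18, slack=2)
Line 4: ['festival', 'library'] (min_width=16, slack=4)
Line 5: ['cherry', 'quick', 'my'] (min_width=15, slack=5)
Line 6: ['valley', 'lion'] (min_width=11, slack=9)

Answer: |metal  good we chair|
|music   read   voice|
|microwave  leaf  low|
|festival     library|
|cherry    quick   my|
|valley lion         |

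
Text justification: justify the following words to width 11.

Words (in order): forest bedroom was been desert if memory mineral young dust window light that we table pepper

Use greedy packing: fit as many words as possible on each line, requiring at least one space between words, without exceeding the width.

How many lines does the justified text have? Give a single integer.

Line 1: ['forest'] (min_width=6, slack=5)
Line 2: ['bedroom', 'was'] (min_width=11, slack=0)
Line 3: ['been', 'desert'] (min_width=11, slack=0)
Line 4: ['if', 'memory'] (min_width=9, slack=2)
Line 5: ['mineral'] (min_width=7, slack=4)
Line 6: ['young', 'dust'] (min_width=10, slack=1)
Line 7: ['window'] (min_width=6, slack=5)
Line 8: ['light', 'that'] (min_width=10, slack=1)
Line 9: ['we', 'table'] (min_width=8, slack=3)
Line 10: ['pepper'] (min_width=6, slack=5)
Total lines: 10

Answer: 10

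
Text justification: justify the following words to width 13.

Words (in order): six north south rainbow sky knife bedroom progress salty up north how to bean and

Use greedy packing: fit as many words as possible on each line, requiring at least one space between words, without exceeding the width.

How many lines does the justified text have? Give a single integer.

Answer: 8

Derivation:
Line 1: ['six', 'north'] (min_width=9, slack=4)
Line 2: ['south', 'rainbow'] (min_width=13, slack=0)
Line 3: ['sky', 'knife'] (min_width=9, slack=4)
Line 4: ['bedroom'] (min_width=7, slack=6)
Line 5: ['progress'] (min_width=8, slack=5)
Line 6: ['salty', 'up'] (min_width=8, slack=5)
Line 7: ['north', 'how', 'to'] (min_width=12, slack=1)
Line 8: ['bean', 'and'] (min_width=8, slack=5)
Total lines: 8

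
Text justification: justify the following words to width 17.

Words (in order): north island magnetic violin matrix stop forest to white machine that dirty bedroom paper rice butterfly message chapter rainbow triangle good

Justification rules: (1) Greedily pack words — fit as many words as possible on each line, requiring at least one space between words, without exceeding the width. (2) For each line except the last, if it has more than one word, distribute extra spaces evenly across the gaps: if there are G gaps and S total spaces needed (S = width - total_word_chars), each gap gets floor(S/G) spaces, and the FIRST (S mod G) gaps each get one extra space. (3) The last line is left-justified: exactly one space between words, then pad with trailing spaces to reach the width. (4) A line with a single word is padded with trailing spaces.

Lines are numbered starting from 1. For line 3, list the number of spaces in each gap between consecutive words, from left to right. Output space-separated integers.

Answer: 7

Derivation:
Line 1: ['north', 'island'] (min_width=12, slack=5)
Line 2: ['magnetic', 'violin'] (min_width=15, slack=2)
Line 3: ['matrix', 'stop'] (min_width=11, slack=6)
Line 4: ['forest', 'to', 'white'] (min_width=15, slack=2)
Line 5: ['machine', 'that'] (min_width=12, slack=5)
Line 6: ['dirty', 'bedroom'] (min_width=13, slack=4)
Line 7: ['paper', 'rice'] (min_width=10, slack=7)
Line 8: ['butterfly', 'message'] (min_width=17, slack=0)
Line 9: ['chapter', 'rainbow'] (min_width=15, slack=2)
Line 10: ['triangle', 'good'] (min_width=13, slack=4)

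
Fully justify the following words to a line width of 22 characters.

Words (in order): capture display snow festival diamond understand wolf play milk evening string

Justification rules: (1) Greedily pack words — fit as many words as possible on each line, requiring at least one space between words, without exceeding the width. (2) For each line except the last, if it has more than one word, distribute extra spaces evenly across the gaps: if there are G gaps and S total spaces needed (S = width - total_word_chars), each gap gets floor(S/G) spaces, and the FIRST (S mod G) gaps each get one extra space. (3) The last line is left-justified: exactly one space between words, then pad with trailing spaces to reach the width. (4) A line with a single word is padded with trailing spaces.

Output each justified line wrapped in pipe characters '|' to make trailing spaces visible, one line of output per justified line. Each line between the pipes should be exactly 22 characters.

Line 1: ['capture', 'display', 'snow'] (min_width=20, slack=2)
Line 2: ['festival', 'diamond'] (min_width=16, slack=6)
Line 3: ['understand', 'wolf', 'play'] (min_width=20, slack=2)
Line 4: ['milk', 'evening', 'string'] (min_width=19, slack=3)

Answer: |capture  display  snow|
|festival       diamond|
|understand  wolf  play|
|milk evening string   |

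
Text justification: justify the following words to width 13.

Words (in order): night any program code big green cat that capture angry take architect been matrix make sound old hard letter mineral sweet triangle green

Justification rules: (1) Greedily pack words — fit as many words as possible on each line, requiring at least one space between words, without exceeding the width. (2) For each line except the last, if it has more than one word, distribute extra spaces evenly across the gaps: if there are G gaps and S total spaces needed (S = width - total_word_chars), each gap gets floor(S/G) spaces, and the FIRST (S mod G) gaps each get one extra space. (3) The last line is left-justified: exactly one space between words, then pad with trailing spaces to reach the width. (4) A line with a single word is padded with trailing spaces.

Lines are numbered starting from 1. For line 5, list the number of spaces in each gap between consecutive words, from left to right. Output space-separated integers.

Answer: 4

Derivation:
Line 1: ['night', 'any'] (min_width=9, slack=4)
Line 2: ['program', 'code'] (min_width=12, slack=1)
Line 3: ['big', 'green', 'cat'] (min_width=13, slack=0)
Line 4: ['that', 'capture'] (min_width=12, slack=1)
Line 5: ['angry', 'take'] (min_width=10, slack=3)
Line 6: ['architect'] (min_width=9, slack=4)
Line 7: ['been', 'matrix'] (min_width=11, slack=2)
Line 8: ['make', 'sound'] (min_width=10, slack=3)
Line 9: ['old', 'hard'] (min_width=8, slack=5)
Line 10: ['letter'] (min_width=6, slack=7)
Line 11: ['mineral', 'sweet'] (min_width=13, slack=0)
Line 12: ['triangle'] (min_width=8, slack=5)
Line 13: ['green'] (min_width=5, slack=8)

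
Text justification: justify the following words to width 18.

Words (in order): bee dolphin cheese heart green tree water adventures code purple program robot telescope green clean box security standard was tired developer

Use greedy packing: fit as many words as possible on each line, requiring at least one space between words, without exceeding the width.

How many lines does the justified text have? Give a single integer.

Line 1: ['bee', 'dolphin', 'cheese'] (min_width=18, slack=0)
Line 2: ['heart', 'green', 'tree'] (min_width=16, slack=2)
Line 3: ['water', 'adventures'] (min_width=16, slack=2)
Line 4: ['code', 'purple'] (min_width=11, slack=7)
Line 5: ['program', 'robot'] (min_width=13, slack=5)
Line 6: ['telescope', 'green'] (min_width=15, slack=3)
Line 7: ['clean', 'box', 'security'] (min_width=18, slack=0)
Line 8: ['standard', 'was', 'tired'] (min_width=18, slack=0)
Line 9: ['developer'] (min_width=9, slack=9)
Total lines: 9

Answer: 9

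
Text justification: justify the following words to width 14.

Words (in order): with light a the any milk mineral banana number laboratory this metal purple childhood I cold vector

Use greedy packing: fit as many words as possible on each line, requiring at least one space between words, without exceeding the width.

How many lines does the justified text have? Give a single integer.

Answer: 9

Derivation:
Line 1: ['with', 'light', 'a'] (min_width=12, slack=2)
Line 2: ['the', 'any', 'milk'] (min_width=12, slack=2)
Line 3: ['mineral', 'banana'] (min_width=14, slack=0)
Line 4: ['number'] (min_width=6, slack=8)
Line 5: ['laboratory'] (min_width=10, slack=4)
Line 6: ['this', 'metal'] (min_width=10, slack=4)
Line 7: ['purple'] (min_width=6, slack=8)
Line 8: ['childhood', 'I'] (min_width=11, slack=3)
Line 9: ['cold', 'vector'] (min_width=11, slack=3)
Total lines: 9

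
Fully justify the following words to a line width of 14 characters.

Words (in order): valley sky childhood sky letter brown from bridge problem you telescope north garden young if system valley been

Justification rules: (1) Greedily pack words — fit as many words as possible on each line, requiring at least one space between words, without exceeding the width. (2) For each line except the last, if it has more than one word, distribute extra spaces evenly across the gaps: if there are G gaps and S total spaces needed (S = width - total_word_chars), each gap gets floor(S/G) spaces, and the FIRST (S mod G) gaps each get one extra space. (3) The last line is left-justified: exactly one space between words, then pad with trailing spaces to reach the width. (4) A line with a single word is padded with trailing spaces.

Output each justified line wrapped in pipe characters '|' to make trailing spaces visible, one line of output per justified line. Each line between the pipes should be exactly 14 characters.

Answer: |valley     sky|
|childhood  sky|
|letter   brown|
|from    bridge|
|problem    you|
|telescope     |
|north   garden|
|young       if|
|system  valley|
|been          |

Derivation:
Line 1: ['valley', 'sky'] (min_width=10, slack=4)
Line 2: ['childhood', 'sky'] (min_width=13, slack=1)
Line 3: ['letter', 'brown'] (min_width=12, slack=2)
Line 4: ['from', 'bridge'] (min_width=11, slack=3)
Line 5: ['problem', 'you'] (min_width=11, slack=3)
Line 6: ['telescope'] (min_width=9, slack=5)
Line 7: ['north', 'garden'] (min_width=12, slack=2)
Line 8: ['young', 'if'] (min_width=8, slack=6)
Line 9: ['system', 'valley'] (min_width=13, slack=1)
Line 10: ['been'] (min_width=4, slack=10)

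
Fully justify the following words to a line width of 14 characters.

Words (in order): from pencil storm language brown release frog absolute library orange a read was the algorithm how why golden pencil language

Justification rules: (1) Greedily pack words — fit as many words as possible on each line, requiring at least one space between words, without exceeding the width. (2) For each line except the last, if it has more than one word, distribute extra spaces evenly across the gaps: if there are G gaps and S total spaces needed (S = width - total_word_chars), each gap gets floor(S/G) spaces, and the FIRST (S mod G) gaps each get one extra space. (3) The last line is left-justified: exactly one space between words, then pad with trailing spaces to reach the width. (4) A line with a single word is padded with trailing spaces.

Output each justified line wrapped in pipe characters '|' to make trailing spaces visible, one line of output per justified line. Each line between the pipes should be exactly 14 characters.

Answer: |from    pencil|
|storm language|
|brown  release|
|frog  absolute|
|library orange|
|a read was the|
|algorithm  how|
|why     golden|
|pencil        |
|language      |

Derivation:
Line 1: ['from', 'pencil'] (min_width=11, slack=3)
Line 2: ['storm', 'language'] (min_width=14, slack=0)
Line 3: ['brown', 'release'] (min_width=13, slack=1)
Line 4: ['frog', 'absolute'] (min_width=13, slack=1)
Line 5: ['library', 'orange'] (min_width=14, slack=0)
Line 6: ['a', 'read', 'was', 'the'] (min_width=14, slack=0)
Line 7: ['algorithm', 'how'] (min_width=13, slack=1)
Line 8: ['why', 'golden'] (min_width=10, slack=4)
Line 9: ['pencil'] (min_width=6, slack=8)
Line 10: ['language'] (min_width=8, slack=6)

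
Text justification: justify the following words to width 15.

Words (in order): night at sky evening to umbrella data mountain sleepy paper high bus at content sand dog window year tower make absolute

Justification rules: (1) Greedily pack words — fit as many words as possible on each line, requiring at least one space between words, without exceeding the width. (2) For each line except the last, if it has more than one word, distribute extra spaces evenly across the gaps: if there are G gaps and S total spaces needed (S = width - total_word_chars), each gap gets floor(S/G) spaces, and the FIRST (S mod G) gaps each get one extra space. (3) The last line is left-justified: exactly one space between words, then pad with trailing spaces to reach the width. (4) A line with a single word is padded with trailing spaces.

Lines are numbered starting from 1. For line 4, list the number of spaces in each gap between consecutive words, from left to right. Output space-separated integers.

Line 1: ['night', 'at', 'sky'] (min_width=12, slack=3)
Line 2: ['evening', 'to'] (min_width=10, slack=5)
Line 3: ['umbrella', 'data'] (min_width=13, slack=2)
Line 4: ['mountain', 'sleepy'] (min_width=15, slack=0)
Line 5: ['paper', 'high', 'bus'] (min_width=14, slack=1)
Line 6: ['at', 'content', 'sand'] (min_width=15, slack=0)
Line 7: ['dog', 'window', 'year'] (min_width=15, slack=0)
Line 8: ['tower', 'make'] (min_width=10, slack=5)
Line 9: ['absolute'] (min_width=8, slack=7)

Answer: 1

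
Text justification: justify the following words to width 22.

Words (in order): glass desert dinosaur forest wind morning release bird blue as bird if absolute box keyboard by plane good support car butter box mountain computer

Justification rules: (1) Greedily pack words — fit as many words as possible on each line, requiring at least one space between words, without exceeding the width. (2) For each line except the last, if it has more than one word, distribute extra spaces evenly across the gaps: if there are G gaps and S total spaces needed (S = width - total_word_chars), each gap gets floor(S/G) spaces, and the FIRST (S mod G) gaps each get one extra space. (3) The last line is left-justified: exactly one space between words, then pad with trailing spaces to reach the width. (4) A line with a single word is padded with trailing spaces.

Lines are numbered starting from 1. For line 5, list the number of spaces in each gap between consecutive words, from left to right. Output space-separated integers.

Answer: 1 1 1

Derivation:
Line 1: ['glass', 'desert', 'dinosaur'] (min_width=21, slack=1)
Line 2: ['forest', 'wind', 'morning'] (min_width=19, slack=3)
Line 3: ['release', 'bird', 'blue', 'as'] (min_width=20, slack=2)
Line 4: ['bird', 'if', 'absolute', 'box'] (min_width=20, slack=2)
Line 5: ['keyboard', 'by', 'plane', 'good'] (min_width=22, slack=0)
Line 6: ['support', 'car', 'butter', 'box'] (min_width=22, slack=0)
Line 7: ['mountain', 'computer'] (min_width=17, slack=5)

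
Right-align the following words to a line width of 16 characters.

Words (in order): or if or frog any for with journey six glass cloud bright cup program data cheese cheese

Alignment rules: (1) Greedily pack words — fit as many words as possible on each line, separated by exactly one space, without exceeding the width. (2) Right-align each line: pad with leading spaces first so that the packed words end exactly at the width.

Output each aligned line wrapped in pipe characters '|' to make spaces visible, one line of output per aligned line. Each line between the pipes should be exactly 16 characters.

Answer: |   or if or frog|
|    any for with|
|     journey six|
|     glass cloud|
|      bright cup|
|    program data|
|   cheese cheese|

Derivation:
Line 1: ['or', 'if', 'or', 'frog'] (min_width=13, slack=3)
Line 2: ['any', 'for', 'with'] (min_width=12, slack=4)
Line 3: ['journey', 'six'] (min_width=11, slack=5)
Line 4: ['glass', 'cloud'] (min_width=11, slack=5)
Line 5: ['bright', 'cup'] (min_width=10, slack=6)
Line 6: ['program', 'data'] (min_width=12, slack=4)
Line 7: ['cheese', 'cheese'] (min_width=13, slack=3)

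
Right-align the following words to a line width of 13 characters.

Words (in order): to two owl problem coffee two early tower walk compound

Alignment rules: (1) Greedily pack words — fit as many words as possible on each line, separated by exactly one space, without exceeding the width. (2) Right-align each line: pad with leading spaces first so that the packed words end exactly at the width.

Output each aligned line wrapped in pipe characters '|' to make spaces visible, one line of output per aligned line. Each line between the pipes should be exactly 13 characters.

Line 1: ['to', 'two', 'owl'] (min_width=10, slack=3)
Line 2: ['problem'] (min_width=7, slack=6)
Line 3: ['coffee', 'two'] (min_width=10, slack=3)
Line 4: ['early', 'tower'] (min_width=11, slack=2)
Line 5: ['walk', 'compound'] (min_width=13, slack=0)

Answer: |   to two owl|
|      problem|
|   coffee two|
|  early tower|
|walk compound|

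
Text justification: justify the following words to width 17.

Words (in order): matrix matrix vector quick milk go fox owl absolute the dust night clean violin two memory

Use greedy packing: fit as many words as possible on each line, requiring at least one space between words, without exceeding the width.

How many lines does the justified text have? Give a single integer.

Line 1: ['matrix', 'matrix'] (min_width=13, slack=4)
Line 2: ['vector', 'quick', 'milk'] (min_width=17, slack=0)
Line 3: ['go', 'fox', 'owl'] (min_width=10, slack=7)
Line 4: ['absolute', 'the', 'dust'] (min_width=17, slack=0)
Line 5: ['night', 'clean'] (min_width=11, slack=6)
Line 6: ['violin', 'two', 'memory'] (min_width=17, slack=0)
Total lines: 6

Answer: 6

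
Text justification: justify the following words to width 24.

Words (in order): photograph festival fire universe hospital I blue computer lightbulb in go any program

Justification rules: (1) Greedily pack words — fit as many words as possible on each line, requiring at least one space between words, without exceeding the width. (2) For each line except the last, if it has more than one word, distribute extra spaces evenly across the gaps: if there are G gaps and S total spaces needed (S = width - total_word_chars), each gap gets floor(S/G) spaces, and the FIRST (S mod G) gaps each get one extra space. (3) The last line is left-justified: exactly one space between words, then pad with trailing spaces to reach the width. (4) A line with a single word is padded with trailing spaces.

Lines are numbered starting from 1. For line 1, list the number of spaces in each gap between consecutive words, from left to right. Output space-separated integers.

Answer: 1 1

Derivation:
Line 1: ['photograph', 'festival', 'fire'] (min_width=24, slack=0)
Line 2: ['universe', 'hospital', 'I', 'blue'] (min_width=24, slack=0)
Line 3: ['computer', 'lightbulb', 'in', 'go'] (min_width=24, slack=0)
Line 4: ['any', 'program'] (min_width=11, slack=13)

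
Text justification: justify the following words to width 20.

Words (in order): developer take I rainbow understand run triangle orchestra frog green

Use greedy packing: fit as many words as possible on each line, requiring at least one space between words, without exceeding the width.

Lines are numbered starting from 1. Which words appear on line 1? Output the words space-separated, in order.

Line 1: ['developer', 'take', 'I'] (min_width=16, slack=4)
Line 2: ['rainbow', 'understand'] (min_width=18, slack=2)
Line 3: ['run', 'triangle'] (min_width=12, slack=8)
Line 4: ['orchestra', 'frog', 'green'] (min_width=20, slack=0)

Answer: developer take I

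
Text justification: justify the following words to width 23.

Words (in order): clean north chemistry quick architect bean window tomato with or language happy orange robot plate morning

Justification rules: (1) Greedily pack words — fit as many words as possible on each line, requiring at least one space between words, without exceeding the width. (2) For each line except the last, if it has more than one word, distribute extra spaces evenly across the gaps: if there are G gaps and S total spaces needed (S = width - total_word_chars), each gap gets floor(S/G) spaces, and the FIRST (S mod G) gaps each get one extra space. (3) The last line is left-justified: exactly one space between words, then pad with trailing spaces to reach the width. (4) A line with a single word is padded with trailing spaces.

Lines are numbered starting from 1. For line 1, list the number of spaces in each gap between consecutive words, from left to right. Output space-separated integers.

Line 1: ['clean', 'north', 'chemistry'] (min_width=21, slack=2)
Line 2: ['quick', 'architect', 'bean'] (min_width=20, slack=3)
Line 3: ['window', 'tomato', 'with', 'or'] (min_width=21, slack=2)
Line 4: ['language', 'happy', 'orange'] (min_width=21, slack=2)
Line 5: ['robot', 'plate', 'morning'] (min_width=19, slack=4)

Answer: 2 2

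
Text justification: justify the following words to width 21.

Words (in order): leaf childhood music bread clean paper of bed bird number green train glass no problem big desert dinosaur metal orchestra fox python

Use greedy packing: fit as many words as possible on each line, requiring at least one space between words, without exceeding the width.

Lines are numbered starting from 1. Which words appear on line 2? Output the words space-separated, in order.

Line 1: ['leaf', 'childhood', 'music'] (min_width=20, slack=1)
Line 2: ['bread', 'clean', 'paper', 'of'] (min_width=20, slack=1)
Line 3: ['bed', 'bird', 'number', 'green'] (min_width=21, slack=0)
Line 4: ['train', 'glass', 'no'] (min_width=14, slack=7)
Line 5: ['problem', 'big', 'desert'] (min_width=18, slack=3)
Line 6: ['dinosaur', 'metal'] (min_width=14, slack=7)
Line 7: ['orchestra', 'fox', 'python'] (min_width=20, slack=1)

Answer: bread clean paper of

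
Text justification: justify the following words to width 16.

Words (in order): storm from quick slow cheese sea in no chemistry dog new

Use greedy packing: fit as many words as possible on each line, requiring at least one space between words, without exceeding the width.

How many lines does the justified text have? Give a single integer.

Line 1: ['storm', 'from', 'quick'] (min_width=16, slack=0)
Line 2: ['slow', 'cheese', 'sea'] (min_width=15, slack=1)
Line 3: ['in', 'no', 'chemistry'] (min_width=15, slack=1)
Line 4: ['dog', 'new'] (min_width=7, slack=9)
Total lines: 4

Answer: 4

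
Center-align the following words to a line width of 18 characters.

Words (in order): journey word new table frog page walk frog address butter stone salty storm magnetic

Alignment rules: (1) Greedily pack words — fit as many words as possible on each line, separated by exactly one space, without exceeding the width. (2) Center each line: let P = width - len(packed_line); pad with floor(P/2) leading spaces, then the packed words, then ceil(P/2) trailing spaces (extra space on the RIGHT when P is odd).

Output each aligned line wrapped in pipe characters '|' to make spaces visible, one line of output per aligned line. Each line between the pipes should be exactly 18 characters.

Line 1: ['journey', 'word', 'new'] (min_width=16, slack=2)
Line 2: ['table', 'frog', 'page'] (min_width=15, slack=3)
Line 3: ['walk', 'frog', 'address'] (min_width=17, slack=1)
Line 4: ['butter', 'stone', 'salty'] (min_width=18, slack=0)
Line 5: ['storm', 'magnetic'] (min_width=14, slack=4)

Answer: | journey word new |
| table frog page  |
|walk frog address |
|butter stone salty|
|  storm magnetic  |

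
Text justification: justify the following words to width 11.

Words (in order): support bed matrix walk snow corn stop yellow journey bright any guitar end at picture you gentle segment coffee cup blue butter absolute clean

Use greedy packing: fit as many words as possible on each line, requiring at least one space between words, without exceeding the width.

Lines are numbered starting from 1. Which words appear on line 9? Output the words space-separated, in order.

Line 1: ['support', 'bed'] (min_width=11, slack=0)
Line 2: ['matrix', 'walk'] (min_width=11, slack=0)
Line 3: ['snow', 'corn'] (min_width=9, slack=2)
Line 4: ['stop', 'yellow'] (min_width=11, slack=0)
Line 5: ['journey'] (min_width=7, slack=4)
Line 6: ['bright', 'any'] (min_width=10, slack=1)
Line 7: ['guitar', 'end'] (min_width=10, slack=1)
Line 8: ['at', 'picture'] (min_width=10, slack=1)
Line 9: ['you', 'gentle'] (min_width=10, slack=1)
Line 10: ['segment'] (min_width=7, slack=4)
Line 11: ['coffee', 'cup'] (min_width=10, slack=1)
Line 12: ['blue', 'butter'] (min_width=11, slack=0)
Line 13: ['absolute'] (min_width=8, slack=3)
Line 14: ['clean'] (min_width=5, slack=6)

Answer: you gentle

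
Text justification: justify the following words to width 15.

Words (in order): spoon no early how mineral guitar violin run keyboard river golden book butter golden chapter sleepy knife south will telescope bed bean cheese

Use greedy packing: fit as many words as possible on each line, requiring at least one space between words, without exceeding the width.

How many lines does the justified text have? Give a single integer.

Answer: 11

Derivation:
Line 1: ['spoon', 'no', 'early'] (min_width=14, slack=1)
Line 2: ['how', 'mineral'] (min_width=11, slack=4)
Line 3: ['guitar', 'violin'] (min_width=13, slack=2)
Line 4: ['run', 'keyboard'] (min_width=12, slack=3)
Line 5: ['river', 'golden'] (min_width=12, slack=3)
Line 6: ['book', 'butter'] (min_width=11, slack=4)
Line 7: ['golden', 'chapter'] (min_width=14, slack=1)
Line 8: ['sleepy', 'knife'] (min_width=12, slack=3)
Line 9: ['south', 'will'] (min_width=10, slack=5)
Line 10: ['telescope', 'bed'] (min_width=13, slack=2)
Line 11: ['bean', 'cheese'] (min_width=11, slack=4)
Total lines: 11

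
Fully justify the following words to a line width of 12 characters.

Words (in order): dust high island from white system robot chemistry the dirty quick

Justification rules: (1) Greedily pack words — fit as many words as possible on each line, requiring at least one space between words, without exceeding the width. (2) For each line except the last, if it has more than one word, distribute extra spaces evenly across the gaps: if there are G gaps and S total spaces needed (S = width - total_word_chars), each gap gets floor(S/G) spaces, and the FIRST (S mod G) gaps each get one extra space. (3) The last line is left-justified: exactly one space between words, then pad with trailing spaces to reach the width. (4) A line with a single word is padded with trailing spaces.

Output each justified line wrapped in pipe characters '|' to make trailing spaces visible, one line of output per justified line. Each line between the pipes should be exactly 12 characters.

Answer: |dust    high|
|island  from|
|white system|
|robot       |
|chemistry   |
|the    dirty|
|quick       |

Derivation:
Line 1: ['dust', 'high'] (min_width=9, slack=3)
Line 2: ['island', 'from'] (min_width=11, slack=1)
Line 3: ['white', 'system'] (min_width=12, slack=0)
Line 4: ['robot'] (min_width=5, slack=7)
Line 5: ['chemistry'] (min_width=9, slack=3)
Line 6: ['the', 'dirty'] (min_width=9, slack=3)
Line 7: ['quick'] (min_width=5, slack=7)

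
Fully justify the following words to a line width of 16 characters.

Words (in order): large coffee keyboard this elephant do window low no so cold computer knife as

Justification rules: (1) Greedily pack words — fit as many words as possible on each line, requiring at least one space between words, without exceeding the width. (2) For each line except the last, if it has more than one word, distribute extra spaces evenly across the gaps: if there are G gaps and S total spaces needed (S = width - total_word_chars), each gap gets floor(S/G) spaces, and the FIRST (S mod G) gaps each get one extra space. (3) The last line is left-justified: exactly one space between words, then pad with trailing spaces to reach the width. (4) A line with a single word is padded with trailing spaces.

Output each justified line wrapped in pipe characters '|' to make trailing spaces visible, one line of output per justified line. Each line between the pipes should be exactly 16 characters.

Line 1: ['large', 'coffee'] (min_width=12, slack=4)
Line 2: ['keyboard', 'this'] (min_width=13, slack=3)
Line 3: ['elephant', 'do'] (min_width=11, slack=5)
Line 4: ['window', 'low', 'no', 'so'] (min_width=16, slack=0)
Line 5: ['cold', 'computer'] (min_width=13, slack=3)
Line 6: ['knife', 'as'] (min_width=8, slack=8)

Answer: |large     coffee|
|keyboard    this|
|elephant      do|
|window low no so|
|cold    computer|
|knife as        |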